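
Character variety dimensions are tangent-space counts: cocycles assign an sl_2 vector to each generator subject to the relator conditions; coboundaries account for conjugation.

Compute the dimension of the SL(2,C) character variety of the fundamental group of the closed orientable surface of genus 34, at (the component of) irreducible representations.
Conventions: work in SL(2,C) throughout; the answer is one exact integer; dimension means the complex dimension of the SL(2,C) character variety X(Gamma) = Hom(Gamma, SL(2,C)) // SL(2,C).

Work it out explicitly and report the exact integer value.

198

pi_1 of the closed genus-34 surface has 68 generators bound by the single product-of-commutators relator.
Unconstrained cocycle data is one sl_2 vector per generator (204 dimensions), cut by the relator condition d_2(z) = 0.
d_2 is surjective at irreducible rho (its cokernel H^2 is dual to H^0 = 0), so dim Z^1 = 204 - 3 = 201.
dim B^1 = 3 (coboundaries, injective at irreducible rho).
dim X = dim H^1 = 201 - 3 = 198.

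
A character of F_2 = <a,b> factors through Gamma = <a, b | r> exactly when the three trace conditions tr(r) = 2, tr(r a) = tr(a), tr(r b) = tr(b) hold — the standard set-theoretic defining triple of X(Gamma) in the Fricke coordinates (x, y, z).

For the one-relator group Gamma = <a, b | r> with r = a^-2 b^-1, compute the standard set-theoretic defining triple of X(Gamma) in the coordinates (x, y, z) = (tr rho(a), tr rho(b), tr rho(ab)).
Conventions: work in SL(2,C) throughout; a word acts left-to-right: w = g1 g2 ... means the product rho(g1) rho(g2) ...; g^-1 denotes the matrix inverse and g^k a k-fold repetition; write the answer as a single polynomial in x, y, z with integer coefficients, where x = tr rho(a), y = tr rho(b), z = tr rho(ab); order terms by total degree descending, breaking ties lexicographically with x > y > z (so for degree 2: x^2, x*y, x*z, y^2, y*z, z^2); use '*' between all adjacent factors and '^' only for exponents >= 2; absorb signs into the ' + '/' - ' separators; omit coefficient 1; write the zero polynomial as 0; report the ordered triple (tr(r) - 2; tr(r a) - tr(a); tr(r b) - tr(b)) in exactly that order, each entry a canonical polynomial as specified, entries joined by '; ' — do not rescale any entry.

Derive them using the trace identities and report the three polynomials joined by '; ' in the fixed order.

x*z - y - 2; -x + z; x^2 - y - 2

tr(a^-1) = tr(a) = x
tr(a^-2) = tr(a^-1) * tr(a) - tr(1)   [inverse elimination on a] = x^2 - 2
and tr(a^-1 b) = tr(b) * tr(a) - tr(b a)   [inverse elimination on a] = x*y - z
and tr(a^-2 b) = tr(a^-1 b) * tr(a) - tr(a^-1 b a)   [inverse elimination on a] = x^2*y - x*z - y
next, tr(a^-2 b^-1) = tr(a^-2) * tr(b) - tr(a^-2 b)   [inverse elimination on b] = x*z - y
assemble the triple (tr(r) - 2; tr(r a) - x; tr(r b) - y)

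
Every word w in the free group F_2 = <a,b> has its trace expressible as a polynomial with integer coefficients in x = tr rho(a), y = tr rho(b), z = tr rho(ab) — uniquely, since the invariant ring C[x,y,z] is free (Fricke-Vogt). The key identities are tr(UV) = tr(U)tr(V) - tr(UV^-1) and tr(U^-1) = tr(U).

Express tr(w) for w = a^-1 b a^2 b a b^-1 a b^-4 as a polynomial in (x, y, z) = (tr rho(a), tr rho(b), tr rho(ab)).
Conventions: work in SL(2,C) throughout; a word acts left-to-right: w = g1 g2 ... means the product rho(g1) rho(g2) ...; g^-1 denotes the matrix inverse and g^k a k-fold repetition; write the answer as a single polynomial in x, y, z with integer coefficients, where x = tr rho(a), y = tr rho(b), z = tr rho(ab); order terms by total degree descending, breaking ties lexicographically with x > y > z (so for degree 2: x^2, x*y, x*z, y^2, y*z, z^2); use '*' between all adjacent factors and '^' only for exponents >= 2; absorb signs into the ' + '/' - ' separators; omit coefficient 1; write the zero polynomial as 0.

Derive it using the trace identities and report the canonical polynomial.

tr(b a^2) = tr(a) * tr(b a) - tr(b)  (reduce the a square) = x*z - y
tr(a b a^2) = tr(a) * tr(b a^2) - tr(b a)  (reduce the a square) = x^2*z - x*y - z
tr(a^2 b a^2) = tr(a) * tr(a b a^2) - tr(a b a)  (reduce the a square) = x^3*z - x^2*y - 2*x*z + y
tr(b a b a) = tr(a b) * tr(a b) - tr(1)  (split on a) = z^2 - 2
tr(b a b) = tr(b) * tr(a b) - tr(a)  (reduce the b square) = y*z - x
tr(b a b a^2) = tr(a) * tr(b a b a) - tr(b a b)  (reduce the a square) = x*z^2 - y*z - x
tr(b a^3 b a) = tr(a) * tr(b a b a^2) - tr(b a b a)  (reduce the a square) = x^2*z^2 - x*y*z - x^2 - z^2 + 2
tr(a^2) = tr(a) * tr(a) - tr(1)  (reduce the a square) = x^2 - 2
tr(a^3) = tr(a) * tr(a^2) - tr(a)  (reduce the a square) = x^3 - 3*x
tr(b a^3 b) = tr(b) * tr(a^3 b) - tr(a^3)  (reduce the b square) = x^2*y*z - x^3 - x*y^2 - y*z + 3*x
tr(a b a^2 b a^2) = tr(a) * tr(b a^3 b a) - tr(b a^3 b)  (reduce the a square) = x^3*z^2 - 2*x^2*y*z + x*y^2 - x*z^2 + y*z - x
tr(b a b a b a) = tr(b a) * tr(b a b a) - tr(b^-1 a^-1)  (split on b) = z^3 - 3*z
tr(b a b a b) = tr(b) * tr(a b a b) - tr(a b a)  (reduce the b square) = y*z^2 - x*z - y
tr(b a^2 b a b a) = tr(a) * tr(b a b a b a) - tr(b a b a b)  (reduce the a square) = x*z^3 - y*z^2 - 2*x*z + y
tr(b a^2 b a b) = tr(b) * tr(a^2 b a b) - tr(a^2 b a)  (reduce the b square) = x*y*z^2 - x^2*z - y^2*z + z
tr(a b a^2 b a^2 b) = tr(a) * tr(b a^2 b a b a) - tr(b a^2 b a b)  (reduce the a square) = x^2*z^3 - 2*x*y*z^2 - x^2*z + y^2*z + x*y - z
tr(b a^2 b a^2 b^-1 a) = tr(a b a^2 b a^2) * tr(b) - tr(a b a^2 b a^2 b)  (eliminate b^-1) = x^3*y*z^2 - 2*x^2*y^2*z - x^2*z^3 + x*y^3 + x*y*z^2 + x^2*z - 2*x*y + z
tr(a^-1 b a^2 b a^2 b^-1) = tr(b a^2 b a^2 b^-1) * tr(a) - tr(b a^2 b a^2 b^-1 a)  (eliminate a^-1) = -x^3*y*z^2 + x^4*z + 2*x^2*y^2*z + x^2*z^3 - x^3*y - x*y^3 - x*y*z^2 - 3*x^2*z + 3*x*y - z
tr(a b^-2 a^-1 b a^2 b a) = tr(a^-1 b a^2 b a^2 b^-1) * tr(b) - tr(a^-1 b a^2 b a^2)  (eliminate b^-1) = -x^3*y^2*z^2 + x^4*y*z + 2*x^2*y^3*z + x^2*y*z^3 - x^3*y^2 - x*y^4 - x*y^2*z^2 - 3*x^2*y*z + 3*x*y^2 - x*z^2 + x
tr(b a^2 b a b a b) = tr(b) * tr(a^2 b a b a b) - tr(a^2 b a b a)  (reduce the b square) = x*y*z^3 - x^2*z^2 - y^2*z^2 - x*y*z + x^2 + y^2 + z^2 - 2
tr(b a b a b a b a) = tr(b a) * tr(b a b a b a) - tr(b^-1 a^-1 b^-1 a^-1)  (split on b) = z^4 - 4*z^2 + 2
tr(b a b a b a b) = tr(b) * tr(a b a b a b) - tr(a b a b a)  (reduce the b square) = y*z^3 - x*z^2 - 2*y*z + x
tr(b a^2 b a b a b a) = tr(a) * tr(b a b a b a b a) - tr(b a b a b a b)  (reduce the a square) = x*z^4 - y*z^3 - 3*x*z^2 + 2*y*z + x
tr(a^-1 b a^2 b a b a b) = tr(b a^2 b a b a b) * tr(a) - tr(b a^2 b a b a b a)  (eliminate a^-1) = x^2*y*z^3 - x^3*z^2 - x*y^2*z^2 - x*z^4 - x^2*y*z + y*z^3 + x^3 + x*y^2 + 4*x*z^2 - 2*y*z - 3*x
tr(b^-1 a^-1 b a^2 b a b a) = tr(a^-1 b a^2 b a b a) * tr(b) - tr(a^-1 b a^2 b a b a b)  (eliminate b^-1) = -x^2*y*z^3 + x^3*z^2 + 2*x*y^2*z^2 + x*z^4 - y^3*z - y*z^3 - x^3 - x*y^2 - 4*x*z^2 + 3*y*z + 3*x
tr(a b^-2 a^-1 b a^2 b a b) = tr(b^-1 a^-1 b a^2 b a b a) * tr(b) - tr(b^-1 a^-1 b a^2 b a b a b)  (eliminate b^-1) = -x^2*y^2*z^3 + x^3*y*z^2 + 2*x*y^3*z^2 + x*y*z^4 - y^4*z - y^2*z^3 - x^3*y - x*y^3 - 5*x*y*z^2 + x^2*z + 4*y^2*z + 3*x*y - z
tr(b^-1 a^-1 b a^2 b a b^-1 a b^-1) = tr(a b^-2 a^-1 b a^2 b a) * tr(b) - tr(a b^-2 a^-1 b a^2 b a b)  (eliminate b^-1) = -x^3*y^3*z^2 + x^4*y^2*z + 2*x^2*y^4*z + 2*x^2*y^2*z^3 - x^3*y^3 - x^3*y*z^2 - x*y^5 - 3*x*y^3*z^2 - x*y*z^4 - 3*x^2*y^2*z + y^4*z + y^2*z^3 + x^3*y + 4*x*y^3 + 4*x*y*z^2 - x^2*z - 4*y^2*z - 2*x*y + z
tr(b^-1 a^-1 b a^2 b a b^-1 a) = tr(a b^-1 a^-1 b a^2 b a) * tr(b) - tr(a b^-1 a^-1 b a^2 b a b)  (eliminate b^-1) = -x^3*y^2*z^2 + x^4*y*z + 2*x^2*y^3*z + 2*x^2*y*z^3 - x^3*y^2 - x^3*z^2 - x*y^4 - 3*x*y^2*z^2 - x*z^4 - 3*x^2*y*z + y^3*z + y*z^3 + x^3 + 4*x*y^2 + 4*x*z^2 - 4*y*z - 3*x
tr(b^-3 a^-1 b a^2 b a b^-1 a) = tr(b^-1 a^-1 b a^2 b a b^-1 a b^-1) * tr(b) - tr(b^-1 a^-1 b a^2 b a b^-1 a)  (eliminate b^-1) = -x^3*y^4*z^2 + x^4*y^3*z + 2*x^2*y^5*z + 2*x^2*y^3*z^3 - x^3*y^4 - x*y^6 - 3*x*y^4*z^2 - x*y^2*z^4 - x^4*y*z - 5*x^2*y^3*z - 2*x^2*y*z^3 + y^5*z + y^3*z^3 + 2*x^3*y^2 + x^3*z^2 + 5*x*y^4 + 7*x*y^2*z^2 + x*z^4 + 2*x^2*y*z - 5*y^3*z - y*z^3 - x^3 - 6*x*y^2 - 4*x*z^2 + 5*y*z + 3*x
tr(a^-1 b a^2 b a b^-1 a b^-4) = tr(b^-3 a^-1 b a^2 b a b^-1 a) * tr(b) - tr(b^-3 a^-1 b a^2 b a b^-1 a b)  (eliminate b^-1) = -x^3*y^5*z^2 + x^4*y^4*z + 2*x^2*y^6*z + 2*x^2*y^4*z^3 - x^3*y^5 + x^3*y^3*z^2 - x*y^7 - 3*x*y^5*z^2 - x*y^3*z^4 - 2*x^4*y^2*z - 7*x^2*y^4*z - 4*x^2*y^2*z^3 + y^6*z + y^4*z^3 + 3*x^3*y^3 + 2*x^3*y*z^2 + 6*x*y^5 + 10*x*y^3*z^2 + 2*x*y*z^4 + 5*x^2*y^2*z - 6*y^4*z - 2*y^2*z^3 - 2*x^3*y - 10*x*y^3 - 8*x*y*z^2 + x^2*z + 9*y^2*z + 5*x*y - z

-x^3*y^5*z^2 + x^4*y^4*z + 2*x^2*y^6*z + 2*x^2*y^4*z^3 - x^3*y^5 + x^3*y^3*z^2 - x*y^7 - 3*x*y^5*z^2 - x*y^3*z^4 - 2*x^4*y^2*z - 7*x^2*y^4*z - 4*x^2*y^2*z^3 + y^6*z + y^4*z^3 + 3*x^3*y^3 + 2*x^3*y*z^2 + 6*x*y^5 + 10*x*y^3*z^2 + 2*x*y*z^4 + 5*x^2*y^2*z - 6*y^4*z - 2*y^2*z^3 - 2*x^3*y - 10*x*y^3 - 8*x*y*z^2 + x^2*z + 9*y^2*z + 5*x*y - z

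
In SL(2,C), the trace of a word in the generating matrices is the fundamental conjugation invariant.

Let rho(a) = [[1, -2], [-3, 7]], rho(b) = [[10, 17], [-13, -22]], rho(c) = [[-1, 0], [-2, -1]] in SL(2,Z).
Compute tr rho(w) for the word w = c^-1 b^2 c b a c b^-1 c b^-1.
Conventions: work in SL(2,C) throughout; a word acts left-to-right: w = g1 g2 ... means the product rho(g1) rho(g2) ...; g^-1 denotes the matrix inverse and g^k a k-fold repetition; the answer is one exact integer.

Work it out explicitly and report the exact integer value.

40842015

rho(c^-1) = [[-1, 0], [2, -1]]
... * rho(b) = [[10, 17], [-13, -22]]  ->  [[-10, -17], [33, 56]]
... * rho(b) = [[10, 17], [-13, -22]]  ->  [[121, 204], [-398, -671]]
... * rho(c) = [[-1, 0], [-2, -1]]  ->  [[-529, -204], [1740, 671]]
... * rho(b) = [[10, 17], [-13, -22]]  ->  [[-2638, -4505], [8677, 14818]]
... * rho(a) = [[1, -2], [-3, 7]]  ->  [[10877, -26259], [-35777, 86372]]
... * rho(c) = [[-1, 0], [-2, -1]]  ->  [[41641, 26259], [-136967, -86372]]
... * rho(b^-1) = [[-22, -17], [13, 10]]  ->  [[-574735, -445307], [1890438, 1464719]]
... * rho(c) = [[-1, 0], [-2, -1]]  ->  [[1465349, 445307], [-4819876, -1464719]]
... * rho(b^-1) = [[-22, -17], [13, 10]]  ->  [[-26448687, -20457863], [86995925, 67290702]]
tr = -26448687 + 67290702 = 40842015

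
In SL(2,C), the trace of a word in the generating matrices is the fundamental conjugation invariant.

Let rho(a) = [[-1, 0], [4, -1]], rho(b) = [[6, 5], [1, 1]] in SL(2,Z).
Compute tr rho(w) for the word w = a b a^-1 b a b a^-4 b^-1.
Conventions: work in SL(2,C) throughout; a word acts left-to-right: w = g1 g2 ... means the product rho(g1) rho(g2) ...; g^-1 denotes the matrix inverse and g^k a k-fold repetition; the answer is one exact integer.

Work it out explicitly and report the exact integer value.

rho(a) = [[-1, 0], [4, -1]]
... * rho(b) = [[6, 5], [1, 1]]  ->  [[-6, -5], [23, 19]]
... * rho(a^-1) = [[-1, 0], [-4, -1]]  ->  [[26, 5], [-99, -19]]
... * rho(b) = [[6, 5], [1, 1]]  ->  [[161, 135], [-613, -514]]
... * rho(a) = [[-1, 0], [4, -1]]  ->  [[379, -135], [-1443, 514]]
... * rho(b) = [[6, 5], [1, 1]]  ->  [[2139, 1760], [-8144, -6701]]
... * rho(a^-1) = [[-1, 0], [-4, -1]]  ->  [[-9179, -1760], [34948, 6701]]
... * rho(a^-1) = [[-1, 0], [-4, -1]]  ->  [[16219, 1760], [-61752, -6701]]
... * rho(a^-1) = [[-1, 0], [-4, -1]]  ->  [[-23259, -1760], [88556, 6701]]
... * rho(a^-1) = [[-1, 0], [-4, -1]]  ->  [[30299, 1760], [-115360, -6701]]
... * rho(b^-1) = [[1, -5], [-1, 6]]  ->  [[28539, -140935], [-108659, 536594]]
tr = 28539 + 536594 = 565133

565133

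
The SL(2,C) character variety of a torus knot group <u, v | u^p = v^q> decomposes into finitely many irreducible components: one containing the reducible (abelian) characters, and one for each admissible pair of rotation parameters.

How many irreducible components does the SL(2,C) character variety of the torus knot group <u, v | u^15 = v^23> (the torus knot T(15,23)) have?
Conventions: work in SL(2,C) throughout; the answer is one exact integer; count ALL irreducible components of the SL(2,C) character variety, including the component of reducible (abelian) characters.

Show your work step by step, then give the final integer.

For T(15,23): irreducibility forces the central element u^15 = v^23 to one of +I, -I.
This locks tr(u) to 2*cos(pi*alpha/15), alpha in 1..14, and tr(v) to 2*cos(pi*beta/23), beta in 1..22, on each component of irreducible characters.
u^15 = (-1)^alpha I and v^23 = (-1)^beta I must agree, so alpha and beta have equal parity.
count pairs: odd alpha (7 choices) x odd beta (11), plus even alpha (7) x even beta (11): 7*11 + 7*11 = 154.
Total: 154 irreducible-character components + 1 reducible (abelian) component = 155.

155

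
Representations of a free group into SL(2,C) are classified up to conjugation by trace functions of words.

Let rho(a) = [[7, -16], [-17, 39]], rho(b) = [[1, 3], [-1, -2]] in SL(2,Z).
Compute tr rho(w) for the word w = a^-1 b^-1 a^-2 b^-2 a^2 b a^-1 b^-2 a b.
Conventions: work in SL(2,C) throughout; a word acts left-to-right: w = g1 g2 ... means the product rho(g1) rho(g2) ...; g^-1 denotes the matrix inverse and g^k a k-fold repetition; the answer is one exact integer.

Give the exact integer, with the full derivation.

-16101195417076

rho(a^-1) = [[39, 16], [17, 7]]
... * rho(b^-1) = [[-2, -3], [1, 1]]  ->  [[-62, -101], [-27, -44]]
... * rho(a^-1) = [[39, 16], [17, 7]]  ->  [[-4135, -1699], [-1801, -740]]
... * rho(a^-1) = [[39, 16], [17, 7]]  ->  [[-190148, -78053], [-82819, -33996]]
... * rho(b^-1) = [[-2, -3], [1, 1]]  ->  [[302243, 492391], [131642, 214461]]
... * rho(b^-1) = [[-2, -3], [1, 1]]  ->  [[-112095, -414338], [-48823, -180465]]
... * rho(a) = [[7, -16], [-17, 39]]  ->  [[6259081, -14365662], [2726144, -6256967]]
... * rho(a) = [[7, -16], [-17, 39]]  ->  [[288029821, -660406114], [125451447, -287640017]]
... * rho(b) = [[1, 3], [-1, -2]]  ->  [[948435935, 2184901691], [413091464, 951634375]]
... * rho(a^-1) = [[39, 16], [17, 7]]  ->  [[74132330212, 30469286797], [32288351471, 13270904049]]
... * rho(b^-1) = [[-2, -3], [1, 1]]  ->  [[-117795373627, -191927703839], [-51305798893, -83594150364]]
... * rho(b^-1) = [[-2, -3], [1, 1]]  ->  [[43663043415, 161458417042], [19017447422, 70323246315]]
... * rho(a) = [[7, -16], [-17, 39]]  ->  [[-2439151785809, 5598269569998], [-1062373055401, 2438327447533]]
... * rho(b) = [[1, 3], [-1, -2]]  ->  [[-8037421355807, -18513994497423], [-3500700502934, -8063774061269]]
tr = -8037421355807 + -8063774061269 = -16101195417076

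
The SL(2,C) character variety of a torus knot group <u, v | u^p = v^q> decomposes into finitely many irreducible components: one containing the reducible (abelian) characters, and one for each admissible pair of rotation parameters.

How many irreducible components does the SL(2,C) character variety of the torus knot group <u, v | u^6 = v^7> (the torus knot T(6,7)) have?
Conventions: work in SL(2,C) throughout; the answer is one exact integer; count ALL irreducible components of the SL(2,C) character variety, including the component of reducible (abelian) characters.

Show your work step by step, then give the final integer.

16

In the torus knot group T(6,7), u^6 = v^7 is central, so an irreducible representation sends it to +I or -I (Schur).
So on each irreducible component the traces are pinned: tr(u) = 2*cos(pi*alpha/6) with 1 <= alpha <= 5, tr(v) = 2*cos(pi*beta/7) with 1 <= beta <= 6.
The two central values (-1)^alpha I and (-1)^beta I must be the same matrix, so alpha and beta share a parity.
count pairs: odd alpha (3 choices) x odd beta (3), plus even alpha (2) x even beta (3): 3*3 + 2*3 = 15.
components with irreducible characters: 15; plus the single component of reducible (abelian) characters: total 16.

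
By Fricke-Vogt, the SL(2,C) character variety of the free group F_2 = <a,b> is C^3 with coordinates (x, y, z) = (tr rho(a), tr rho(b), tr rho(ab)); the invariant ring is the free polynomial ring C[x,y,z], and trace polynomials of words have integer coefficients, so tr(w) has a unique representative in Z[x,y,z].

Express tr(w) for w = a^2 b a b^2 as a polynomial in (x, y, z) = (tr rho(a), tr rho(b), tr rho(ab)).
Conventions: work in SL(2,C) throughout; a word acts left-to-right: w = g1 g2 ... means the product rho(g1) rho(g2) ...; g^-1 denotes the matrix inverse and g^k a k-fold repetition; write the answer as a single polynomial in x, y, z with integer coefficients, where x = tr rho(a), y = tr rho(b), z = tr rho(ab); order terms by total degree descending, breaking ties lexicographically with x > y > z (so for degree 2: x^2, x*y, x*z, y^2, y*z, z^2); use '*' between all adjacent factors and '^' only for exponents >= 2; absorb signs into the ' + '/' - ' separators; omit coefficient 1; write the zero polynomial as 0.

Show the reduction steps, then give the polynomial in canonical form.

tr(a b a b) = tr(a b) tr(a b) - tr(1) = z^2 - 2
tr(a b a) = tr(a) tr(b a) - tr(b) = x*z - y
tr(b a b^2 a) = tr(b) tr(a b a b) - tr(a b a) = y*z^2 - x*z - y
tr(b a b) = tr(b) tr(a b) - tr(a) = y*z - x
tr(b a b^2) = tr(b) tr(b a b) - tr(b a) = y^2*z - x*y - z
apply: tr(a^2 b a b^2) = tr(a) tr(b a b^2 a) - tr(b a b^2) = x*y*z^2 - x^2*z - y^2*z + z

x*y*z^2 - x^2*z - y^2*z + z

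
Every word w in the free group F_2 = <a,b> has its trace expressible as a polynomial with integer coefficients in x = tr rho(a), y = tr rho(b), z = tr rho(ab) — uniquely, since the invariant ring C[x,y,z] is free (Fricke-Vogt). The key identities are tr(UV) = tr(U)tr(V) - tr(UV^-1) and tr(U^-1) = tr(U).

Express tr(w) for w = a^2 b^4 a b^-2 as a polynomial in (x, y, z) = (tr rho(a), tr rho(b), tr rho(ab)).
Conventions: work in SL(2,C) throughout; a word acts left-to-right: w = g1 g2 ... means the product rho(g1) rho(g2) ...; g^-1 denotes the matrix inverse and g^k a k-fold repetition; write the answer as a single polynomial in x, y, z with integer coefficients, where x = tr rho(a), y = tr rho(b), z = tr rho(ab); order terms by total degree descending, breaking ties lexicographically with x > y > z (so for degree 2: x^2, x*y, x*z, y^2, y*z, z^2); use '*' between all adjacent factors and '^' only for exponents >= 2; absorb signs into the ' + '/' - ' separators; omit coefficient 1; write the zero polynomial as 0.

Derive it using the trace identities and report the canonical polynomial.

x^2*y^5*z - x^3*y^4 - x*y^6 - x*y^4*z^2 - 2*x^2*y^3*z + 2*x^3*y^2 + 6*x*y^4 + 2*x*y^2*z^2 + x^2*y*z - x^3 - 9*x*y^2 - y*z + 3*x

trace(b a b) = trace(b)*trace(a b) - trace(a) = y*z - x
trace(b^3 a) = trace(b)*trace(b a b) - trace(b a) = y^2*z - x*y - z
trace(b^2) = trace(b)*trace(b) - trace(1) = y^2 - 2
trace(b^3) = trace(b)*trace(b^2) - trace(b) = y^3 - 3*y
trace(b a^2 b^2) = trace(a)*trace(b^3 a) - trace(b^3) = x*y^2*z - x^2*y - y^3 - x*z + 3*y
trace(b a^2 b) = trace(a)*trace(b^2 a) - trace(b^2) = x*y*z - x^2 - y^2 + 2
trace(b^4 a^2) = trace(b)*trace(b a^2 b^2) - trace(b a^2 b) = x*y^3*z - x^2*y^2 - y^4 - 2*x*y*z + x^2 + 4*y^2 - 2
trace(b^4 a) = trace(b)*trace(a b^3) - trace(a b^2) = y^3*z - x*y^2 - 2*y*z + x
trace(a^2 b^4 a) = trace(a)*trace(b^4 a^2) - trace(b^4 a) = x^2*y^3*z - x^3*y^2 - x*y^4 - 2*x^2*y*z - y^3*z + x^3 + 5*x*y^2 + 2*y*z - 3*x
trace(a b a b) = trace(a b)*trace(a b) - trace(1) = z^2 - 2
trace(a b a) = trace(a)*trace(b a) - trace(b) = x*z - y
trace(a b a b^2) = trace(b)*trace(a b a b) - trace(a b a) = y*z^2 - x*z - y
trace(a b a b^3) = trace(b)*trace(a b a b^2) - trace(a b a b) = y^2*z^2 - x*y*z - y^2 - z^2 + 2
trace(b^4 a b a) = trace(b)*trace(a b a b^3) - trace(a b a b^2) = y^3*z^2 - x*y^2*z - y^3 - 2*y*z^2 + x*z + 3*y
trace(b^4 a b) = trace(b)*trace(b^2 a b^2) - trace(b^2 a b) = y^4*z - x*y^3 - 3*y^2*z + 2*x*y + z
trace(a^2 b^4 a b) = trace(a)*trace(b^4 a b a) - trace(b^4 a b) = x*y^3*z^2 - x^2*y^2*z - y^4*z - 2*x*y*z^2 + x^2*z + 3*y^2*z + x*y - z
trace(b^-1 a^2 b^4 a) = trace(a^2 b^4 a)*trace(b) - trace(a^2 b^4 a b) = x^2*y^4*z - x^3*y^3 - x*y^5 - x*y^3*z^2 - x^2*y^2*z + x^3*y + 5*x*y^3 + 2*x*y*z^2 - x^2*z - y^2*z - 4*x*y + z
trace(a^2 b^4 a b^-2) = trace(b^-1 a^2 b^4 a)*trace(b) - trace(b^-1 a^2 b^4 a b) = x^2*y^5*z - x^3*y^4 - x*y^6 - x*y^4*z^2 - 2*x^2*y^3*z + 2*x^3*y^2 + 6*x*y^4 + 2*x*y^2*z^2 + x^2*y*z - x^3 - 9*x*y^2 - y*z + 3*x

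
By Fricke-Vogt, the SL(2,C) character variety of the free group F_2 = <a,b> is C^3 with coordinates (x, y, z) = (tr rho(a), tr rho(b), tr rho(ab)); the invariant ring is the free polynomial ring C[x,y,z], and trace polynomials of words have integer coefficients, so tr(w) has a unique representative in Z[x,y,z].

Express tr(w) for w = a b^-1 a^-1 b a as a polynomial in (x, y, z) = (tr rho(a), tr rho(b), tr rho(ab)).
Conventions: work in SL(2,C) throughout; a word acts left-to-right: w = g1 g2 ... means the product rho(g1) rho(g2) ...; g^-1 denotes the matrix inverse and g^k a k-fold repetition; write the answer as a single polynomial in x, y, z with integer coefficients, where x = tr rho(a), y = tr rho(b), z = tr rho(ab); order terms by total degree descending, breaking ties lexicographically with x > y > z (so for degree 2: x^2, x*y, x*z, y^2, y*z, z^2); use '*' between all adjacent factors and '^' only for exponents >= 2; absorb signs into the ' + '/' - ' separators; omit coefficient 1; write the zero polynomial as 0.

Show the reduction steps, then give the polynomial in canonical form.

next, tr(b^2 a) = tr(b) tr(a b) - tr(a) = y*z - x
tr(b^2) = tr(b) tr(b) - tr(1) = y^2 - 2
tr(b a^2 b) = tr(a) tr(b^2 a) - tr(b^2) = x*y*z - x^2 - y^2 + 2
tr(b a b a) = tr(b a) tr(b a) - tr(1) = z^2 - 2
tr(b a^2 b a) = tr(a) tr(b a b a) - tr(b a b) = x*z^2 - y*z - x
and tr(a^-1 b a^2 b) = tr(b a^2 b) tr(a) - tr(b a^2 b a) = x^2*y*z - x^3 - x*y^2 - x*z^2 + y*z + 3*x
next, tr(a b^-1 a^-1 b a) = tr(a^-1 b a^2) tr(b) - tr(a^-1 b a^2 b) = -x^2*y*z + x^3 + x*y^2 + x*z^2 - 3*x

-x^2*y*z + x^3 + x*y^2 + x*z^2 - 3*x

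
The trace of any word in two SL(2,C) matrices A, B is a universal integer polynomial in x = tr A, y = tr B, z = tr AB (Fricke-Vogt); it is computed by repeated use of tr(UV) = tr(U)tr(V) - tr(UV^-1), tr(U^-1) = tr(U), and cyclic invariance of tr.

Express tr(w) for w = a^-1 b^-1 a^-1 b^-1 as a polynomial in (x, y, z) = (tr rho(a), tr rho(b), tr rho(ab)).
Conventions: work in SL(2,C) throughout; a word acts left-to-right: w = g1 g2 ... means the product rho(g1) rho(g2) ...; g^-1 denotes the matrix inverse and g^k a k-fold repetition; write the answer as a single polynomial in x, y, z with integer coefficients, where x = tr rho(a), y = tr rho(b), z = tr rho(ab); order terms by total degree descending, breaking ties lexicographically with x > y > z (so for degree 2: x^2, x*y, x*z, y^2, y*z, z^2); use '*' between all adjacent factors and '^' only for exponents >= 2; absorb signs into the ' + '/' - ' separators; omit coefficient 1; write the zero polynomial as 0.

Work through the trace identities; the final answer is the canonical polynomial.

trace(a^-1) = trace(a) = x
and trace(a^-1 b) = trace(b) * trace(a) - trace(b a) = x*y - z
trace(a^-1 b^-1) = trace(a^-1) * trace(b) - trace(a^-1 b) = z
next, trace(b^-1 a^-1 b^-1) = trace(a^-1 b^-1) * trace(b) - trace(a^-1) = y*z - x
trace(a b a) = trace(a) * trace(b a) - trace(b) = x*z - y
trace(a b a b) = trace(b a) * trace(b a) - trace(1)   [split at repeated b] = z^2 - 2
and trace(b^-1 a b a) = trace(a b a) * trace(b) - trace(a b a b) = x*y*z - y^2 - z^2 + 2
and trace(a^-1 b^-1 a b) = trace(b^-1 a b) * trace(a) - trace(b^-1 a b a) = -x*y*z + x^2 + y^2 + z^2 - 2
next, trace(b^-1 a^-1 b^-1 a) = trace(a^-1 b^-1 a) * trace(b) - trace(a^-1 b^-1 a b) = x*y*z - x^2 - z^2 + 2
trace(a^-1 b^-1 a^-1 b^-1) = trace(b^-1 a^-1 b^-1) * trace(a) - trace(b^-1 a^-1 b^-1 a) = z^2 - 2

z^2 - 2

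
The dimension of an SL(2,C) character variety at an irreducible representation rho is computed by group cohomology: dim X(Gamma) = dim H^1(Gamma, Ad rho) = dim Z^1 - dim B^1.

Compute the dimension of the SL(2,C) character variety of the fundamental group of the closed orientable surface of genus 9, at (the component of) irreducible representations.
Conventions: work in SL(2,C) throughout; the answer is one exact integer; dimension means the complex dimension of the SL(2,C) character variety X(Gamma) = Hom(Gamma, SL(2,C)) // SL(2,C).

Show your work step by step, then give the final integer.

pi_1 of the closed genus-9 surface has 18 generators bound by the single product-of-commutators relator.
A cocycle assigns one sl_2 vector per generator subject to the relator condition d_2(z) = 0: dim of the unconstrained space is 3*2g = 54.
At an irreducible rho, H^2 = coker(d_2) vanishes (Poincare duality: H^2 is dual to H^0 = invariants = 0), so d_2 is surjective onto sl_2 and dim Z^1 = 54 - 3 = 51.
Coboundaries contribute dim B^1 = 3 (injective at irreducible rho).
dim H^1 = 51 - 3 = 48 = dim X.

48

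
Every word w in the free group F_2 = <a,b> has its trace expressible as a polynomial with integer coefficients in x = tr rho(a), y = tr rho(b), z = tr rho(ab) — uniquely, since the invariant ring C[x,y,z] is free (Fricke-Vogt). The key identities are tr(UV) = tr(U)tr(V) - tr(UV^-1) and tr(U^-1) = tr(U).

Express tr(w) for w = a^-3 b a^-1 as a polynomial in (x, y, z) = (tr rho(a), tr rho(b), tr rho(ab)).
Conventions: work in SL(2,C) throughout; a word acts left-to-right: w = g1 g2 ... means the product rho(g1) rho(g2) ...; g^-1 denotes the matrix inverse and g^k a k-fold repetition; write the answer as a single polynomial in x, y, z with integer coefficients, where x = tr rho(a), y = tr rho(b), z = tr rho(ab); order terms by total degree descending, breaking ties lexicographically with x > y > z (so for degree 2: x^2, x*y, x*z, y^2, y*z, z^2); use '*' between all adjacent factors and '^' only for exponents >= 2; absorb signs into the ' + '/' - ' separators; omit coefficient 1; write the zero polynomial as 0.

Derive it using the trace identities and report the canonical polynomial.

x^4*y - x^3*z - 3*x^2*y + 2*x*z + y

use: trace(a^-1 b) = trace(b) * trace(a) - trace(b a) = x*y - z
use: trace(a^-2 b) = trace(a^-1 b) * trace(a) - trace(a^-1 b a) = x^2*y - x*z - y
trace(a^-2 b a^-1) = trace(a^-2 b) * trace(a) - trace(a^-2 b a) = x^3*y - x^2*z - 2*x*y + z
use: trace(a^-3 b a^-1) = trace(a^-2 b a^-1) * trace(a) - trace(a^-2 b) = x^4*y - x^3*z - 3*x^2*y + 2*x*z + y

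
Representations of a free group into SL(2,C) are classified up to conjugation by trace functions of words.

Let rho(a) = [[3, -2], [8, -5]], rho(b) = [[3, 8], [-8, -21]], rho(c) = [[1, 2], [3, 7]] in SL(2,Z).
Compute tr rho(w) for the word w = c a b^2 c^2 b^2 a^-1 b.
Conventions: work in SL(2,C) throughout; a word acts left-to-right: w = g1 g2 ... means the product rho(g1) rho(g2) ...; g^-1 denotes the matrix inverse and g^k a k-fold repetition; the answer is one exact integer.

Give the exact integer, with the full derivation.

83770317048

rho(c) = [[1, 2], [3, 7]]
... * rho(a) = [[3, -2], [8, -5]]  ->  [[19, -12], [65, -41]]
... * rho(b) = [[3, 8], [-8, -21]]  ->  [[153, 404], [523, 1381]]
... * rho(b) = [[3, 8], [-8, -21]]  ->  [[-2773, -7260], [-9479, -24817]]
... * rho(c) = [[1, 2], [3, 7]]  ->  [[-24553, -56366], [-83930, -192677]]
... * rho(c) = [[1, 2], [3, 7]]  ->  [[-193651, -443668], [-661961, -1516599]]
... * rho(b) = [[3, 8], [-8, -21]]  ->  [[2968391, 7767820], [10146909, 26552891]]
... * rho(b) = [[3, 8], [-8, -21]]  ->  [[-53237387, -139377092], [-181982401, -476435439]]
... * rho(a^-1) = [[-5, 2], [-8, 3]]  ->  [[1381203671, -524606050], [4721395517, -1793271119]]
... * rho(b) = [[3, 8], [-8, -21]]  ->  [[8340459413, 22066356418], [28510355503, 75429857635]]
tr = 8340459413 + 75429857635 = 83770317048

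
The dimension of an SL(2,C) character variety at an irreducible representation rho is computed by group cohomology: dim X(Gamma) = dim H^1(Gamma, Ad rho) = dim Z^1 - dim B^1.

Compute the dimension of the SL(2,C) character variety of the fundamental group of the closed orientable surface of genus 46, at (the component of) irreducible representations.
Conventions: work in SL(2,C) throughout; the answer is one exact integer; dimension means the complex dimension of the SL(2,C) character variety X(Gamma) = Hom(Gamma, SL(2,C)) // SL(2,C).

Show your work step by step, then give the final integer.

270

Gamma = pi_1(Sigma_46) = < a_1, b_1, ..., a_46, b_46 | prod [a_i, b_i] > has 2g = 92 generators and 1 relator.
Before the relator condition, cocycle space has dim 3*92 = 276.
d_2 is surjective at irreducible rho (its cokernel H^2 is dual to H^0 = 0), so dim Z^1 = 276 - 3 = 273.
Coboundaries contribute dim B^1 = 3 (injective at irreducible rho).
dim H^1 = 273 - 3 = 270 = dim X.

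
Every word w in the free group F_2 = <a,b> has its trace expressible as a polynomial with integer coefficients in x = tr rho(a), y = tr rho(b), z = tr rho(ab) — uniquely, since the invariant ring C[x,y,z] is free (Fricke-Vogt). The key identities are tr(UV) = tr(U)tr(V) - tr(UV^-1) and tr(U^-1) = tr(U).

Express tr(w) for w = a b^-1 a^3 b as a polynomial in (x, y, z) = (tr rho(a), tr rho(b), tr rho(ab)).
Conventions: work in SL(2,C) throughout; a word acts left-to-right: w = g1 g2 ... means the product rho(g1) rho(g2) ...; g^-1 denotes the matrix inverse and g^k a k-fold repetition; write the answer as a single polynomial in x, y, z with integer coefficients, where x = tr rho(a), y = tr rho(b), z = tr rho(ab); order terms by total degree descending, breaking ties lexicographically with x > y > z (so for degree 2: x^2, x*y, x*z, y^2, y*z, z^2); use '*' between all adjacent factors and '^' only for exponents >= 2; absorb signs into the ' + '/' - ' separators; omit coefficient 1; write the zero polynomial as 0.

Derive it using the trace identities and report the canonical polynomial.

so trace(a b a) = trace(a) trace(b a) - trace(b)   [square of a] = x*z - y
trace(a b a^2) = trace(a) trace(a b a) - trace(a b)   [square of a] = x^2*z - x*y - z
trace(a^3 b a) = trace(a) trace(a b a^2) - trace(a b a)   [square of a] = x^3*z - x^2*y - 2*x*z + y
reduce: trace(b a b a) = trace(b a) trace(b a) - trace(1)   [split at a repeated b] = z^2 - 2
trace(b a b) = trace(b) trace(a b) - trace(a)   [square of b] = y*z - x
reduce: trace(b a b a^2) = trace(a) trace(b a b a) - trace(b a b)   [square of a] = x*z^2 - y*z - x
trace(a^3 b a b) = trace(a) trace(b a b a^2) - trace(b a b a)   [square of a] = x^2*z^2 - x*y*z - x^2 - z^2 + 2
reduce: trace(a b^-1 a^3 b) = trace(a^3 b a) trace(b) - trace(a^3 b a b)   [inverse elimination on b] = x^3*y*z - x^2*y^2 - x^2*z^2 - x*y*z + x^2 + y^2 + z^2 - 2

x^3*y*z - x^2*y^2 - x^2*z^2 - x*y*z + x^2 + y^2 + z^2 - 2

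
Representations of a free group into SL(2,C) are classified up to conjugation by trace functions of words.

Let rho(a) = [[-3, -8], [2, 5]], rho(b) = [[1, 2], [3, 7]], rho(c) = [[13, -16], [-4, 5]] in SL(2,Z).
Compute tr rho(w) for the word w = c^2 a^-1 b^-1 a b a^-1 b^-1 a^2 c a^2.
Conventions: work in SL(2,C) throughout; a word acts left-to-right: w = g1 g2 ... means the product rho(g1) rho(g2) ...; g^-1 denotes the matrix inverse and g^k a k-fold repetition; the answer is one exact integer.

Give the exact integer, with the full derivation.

7494332

rho(c) = [[13, -16], [-4, 5]]
... * rho(c) = [[13, -16], [-4, 5]]  ->  [[233, -288], [-72, 89]]
... * rho(a^-1) = [[5, 8], [-2, -3]]  ->  [[1741, 2728], [-538, -843]]
... * rho(b^-1) = [[7, -2], [-3, 1]]  ->  [[4003, -754], [-1237, 233]]
... * rho(a) = [[-3, -8], [2, 5]]  ->  [[-13517, -35794], [4177, 11061]]
... * rho(b) = [[1, 2], [3, 7]]  ->  [[-120899, -277592], [37360, 85781]]
... * rho(a^-1) = [[5, 8], [-2, -3]]  ->  [[-49311, -134416], [15238, 41537]]
... * rho(b^-1) = [[7, -2], [-3, 1]]  ->  [[58071, -35794], [-17945, 11061]]
... * rho(a) = [[-3, -8], [2, 5]]  ->  [[-245801, -643538], [75957, 198865]]
... * rho(a) = [[-3, -8], [2, 5]]  ->  [[-549673, -1251282], [169859, 386669]]
... * rho(c) = [[13, -16], [-4, 5]]  ->  [[-2140621, 2538358], [661491, -784399]]
... * rho(a) = [[-3, -8], [2, 5]]  ->  [[11498579, 29816758], [-3553271, -9213923]]
... * rho(a) = [[-3, -8], [2, 5]]  ->  [[25137779, 57095158], [-7768033, -17643447]]
tr = 25137779 + -17643447 = 7494332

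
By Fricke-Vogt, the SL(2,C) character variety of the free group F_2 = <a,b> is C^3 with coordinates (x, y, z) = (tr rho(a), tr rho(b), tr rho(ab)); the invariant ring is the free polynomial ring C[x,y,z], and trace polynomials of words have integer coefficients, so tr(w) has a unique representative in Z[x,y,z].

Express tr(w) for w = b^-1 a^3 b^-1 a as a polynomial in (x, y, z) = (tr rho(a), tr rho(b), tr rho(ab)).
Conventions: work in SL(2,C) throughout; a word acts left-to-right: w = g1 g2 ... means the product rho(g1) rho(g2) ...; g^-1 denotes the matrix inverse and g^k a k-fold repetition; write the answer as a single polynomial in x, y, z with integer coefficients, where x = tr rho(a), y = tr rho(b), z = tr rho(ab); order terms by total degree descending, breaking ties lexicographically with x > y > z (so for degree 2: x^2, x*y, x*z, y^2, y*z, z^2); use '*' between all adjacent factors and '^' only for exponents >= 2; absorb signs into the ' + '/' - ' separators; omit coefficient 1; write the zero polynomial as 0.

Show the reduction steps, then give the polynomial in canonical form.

so tr(a^2) = tr(a) * tr(a) - tr(1)   [square of a] = x^2 - 2
so tr(a^3) = tr(a) * tr(a^2) - tr(a)   [square of a] = x^3 - 3*x
so tr(a^4) = tr(a) * tr(a^3) - tr(a^2)   [square of a] = x^4 - 4*x^2 + 2
reduce: tr(b a^2) = tr(a) * tr(b a) - tr(b)   [square of a] = x*z - y
tr(a^2 b a) = tr(a) * tr(b a^2) - tr(b a)   [square of a] = x^2*z - x*y - z
tr(a^4 b) = tr(a) * tr(a^2 b a) - tr(a^2 b)   [square of a] = x^3*z - x^2*y - 2*x*z + y
tr(a^3 b^-1 a) = tr(a^4) * tr(b) - tr(a^4 b)   [inverse elimination on b] = x^4*y - x^3*z - 3*x^2*y + 2*x*z + y
reduce: tr(b a b a) = tr(a b) * tr(a b) - tr(1)   [split at a repeated a] = z^2 - 2
tr(b a b) = tr(b) * tr(a b) - tr(a)   [square of b] = y*z - x
tr(b a b a^2) = tr(a) * tr(b a b a) - tr(b a b)   [square of a] = x*z^2 - y*z - x
reduce: tr(a b a^3 b) = tr(a) * tr(b a b a^2) - tr(b a b a)   [square of a] = x^2*z^2 - x*y*z - x^2 - z^2 + 2
so tr(a^3 b^-1 a b) = tr(a b a^3) * tr(b) - tr(a b a^3 b)   [inverse elimination on b] = x^3*y*z - x^2*y^2 - x^2*z^2 - x*y*z + x^2 + y^2 + z^2 - 2
reduce: tr(b^-1 a^3 b^-1 a) = tr(a^3 b^-1 a) * tr(b) - tr(a^3 b^-1 a b)   [inverse elimination on b] = x^4*y^2 - 2*x^3*y*z - 2*x^2*y^2 + x^2*z^2 + 3*x*y*z - x^2 - z^2 + 2

x^4*y^2 - 2*x^3*y*z - 2*x^2*y^2 + x^2*z^2 + 3*x*y*z - x^2 - z^2 + 2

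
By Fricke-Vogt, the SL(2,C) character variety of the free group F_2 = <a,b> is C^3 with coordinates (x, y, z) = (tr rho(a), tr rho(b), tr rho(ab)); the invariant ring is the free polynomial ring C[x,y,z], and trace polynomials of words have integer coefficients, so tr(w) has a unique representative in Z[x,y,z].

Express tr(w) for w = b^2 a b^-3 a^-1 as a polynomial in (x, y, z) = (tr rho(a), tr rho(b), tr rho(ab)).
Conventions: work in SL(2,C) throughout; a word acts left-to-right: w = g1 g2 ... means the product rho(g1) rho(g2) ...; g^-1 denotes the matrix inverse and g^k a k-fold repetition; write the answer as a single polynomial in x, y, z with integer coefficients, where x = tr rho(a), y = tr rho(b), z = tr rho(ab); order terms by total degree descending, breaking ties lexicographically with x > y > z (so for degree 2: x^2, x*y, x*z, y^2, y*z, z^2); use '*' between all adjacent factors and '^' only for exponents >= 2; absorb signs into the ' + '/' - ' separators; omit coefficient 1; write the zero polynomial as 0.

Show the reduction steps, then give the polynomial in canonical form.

use: tr(a b^-1) = tr(a) * tr(b) - tr(a b)  (eliminate b^-1) = x*y - z
tr(a^2 b) = tr(a) * tr(b a) - tr(b)  (reduce the a square) = x*z - y
use: tr(a^2) = tr(a) * tr(a) - tr(1)  (reduce the a square) = x^2 - 2
apply: tr(a b^2 a) = tr(b) * tr(a^2 b) - tr(a^2)  (reduce the b square) = x*y*z - x^2 - y^2 + 2
use: tr(a b a b) = tr(b a) * tr(b a) - tr(1)  (split on b) = z^2 - 2
use: tr(a b^2 a b) = tr(b) * tr(a b a b) - tr(a b a)  (reduce the b square) = y*z^2 - x*z - y
tr(b^-1 a b^2 a) = tr(a b^2 a) * tr(b) - tr(a b^2 a b)  (eliminate b^-1) = x*y^2*z - x^2*y - y^3 - y*z^2 + x*z + 3*y
tr(b^-2 a b^2 a) = tr(b^-1 a b^2 a) * tr(b) - tr(b^-1 a b^2 a b)  (eliminate b^-1) = x*y^3*z - x^2*y^2 - y^4 - y^2*z^2 + x^2 + 4*y^2 - 2
tr(b^2 a b^-3 a) = tr(b^-2 a b^2 a) * tr(b) - tr(b^-2 a b^2 a b)  (eliminate b^-1) = x*y^4*z - x^2*y^3 - y^5 - y^3*z^2 - x*y^2*z + 2*x^2*y + 5*y^3 + y*z^2 - x*z - 5*y
tr(b^2 a b^-3 a^-1) = tr(b^2 a b^-3) * tr(a) - tr(b^2 a b^-3 a)  (eliminate a^-1) = -x*y^4*z + x^2*y^3 + y^5 + y^3*z^2 + x*y^2*z - x^2*y - 5*y^3 - y*z^2 + 5*y

-x*y^4*z + x^2*y^3 + y^5 + y^3*z^2 + x*y^2*z - x^2*y - 5*y^3 - y*z^2 + 5*y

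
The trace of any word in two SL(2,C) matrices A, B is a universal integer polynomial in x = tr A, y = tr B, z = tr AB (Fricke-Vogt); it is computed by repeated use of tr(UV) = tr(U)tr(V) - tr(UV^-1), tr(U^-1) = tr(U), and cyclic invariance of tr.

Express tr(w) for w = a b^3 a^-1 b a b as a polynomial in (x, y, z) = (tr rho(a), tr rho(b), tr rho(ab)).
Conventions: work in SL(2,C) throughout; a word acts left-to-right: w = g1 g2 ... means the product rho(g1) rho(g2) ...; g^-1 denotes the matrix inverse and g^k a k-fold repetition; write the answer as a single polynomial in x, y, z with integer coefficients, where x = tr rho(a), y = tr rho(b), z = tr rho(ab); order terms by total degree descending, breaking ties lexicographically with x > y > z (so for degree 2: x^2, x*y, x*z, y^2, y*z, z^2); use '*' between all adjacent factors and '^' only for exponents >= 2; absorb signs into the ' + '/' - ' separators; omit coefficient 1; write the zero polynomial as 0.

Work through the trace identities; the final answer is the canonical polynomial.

x*y^3*z^2 - x^2*y^2*z - y^2*z^3 - x*y^3 - x*y*z^2 + x^2*z + 2*y^2*z + z^3 + 2*x*y - 3*z

tr(a b a b) = tr(b a) tr(b a) - tr(1)   [split at a repeated b] = z^2 - 2
tr(a b a) = tr(a) tr(b a) - tr(b)   [square of a] = x*z - y
and tr(b a b a b) = tr(b) tr(a b a b) - tr(a b a)   [square of b] = y*z^2 - x*z - y
tr(b^2 a b a b) = tr(b) tr(b a b a b) - tr(b a b a)   [square of b] = y^2*z^2 - x*y*z - y^2 - z^2 + 2
next, tr(b a b a b^3) = tr(b) tr(b^2 a b a b) - tr(b^2 a b a)   [square of b] = y^3*z^2 - x*y^2*z - y^3 - 2*y*z^2 + x*z + 3*y
and tr(a b a b a b) = tr(b a b a) tr(b a) - tr(a b)   [split at a repeated b] = z^3 - 3*z
tr(b a b) = tr(b) tr(a b) - tr(a)   [square of b] = y*z - x
and tr(a b a b a) = tr(a) tr(b a b a) - tr(b a b)   [square of a] = x*z^2 - y*z - x
tr(a b a b a b^2) = tr(b) tr(a b a b a b) - tr(a b a b a)   [square of b] = y*z^3 - x*z^2 - 2*y*z + x
tr(b a b a b^3 a) = tr(b) tr(a b a b a b^2) - tr(a b a b a b)   [square of b] = y^2*z^3 - x*y*z^2 - 2*y^2*z - z^3 + x*y + 3*z
next, tr(a b^3 a^-1 b a b) = tr(b a b a b^3) tr(a) - tr(b a b a b^3 a)   [inverse elimination on a] = x*y^3*z^2 - x^2*y^2*z - y^2*z^3 - x*y^3 - x*y*z^2 + x^2*z + 2*y^2*z + z^3 + 2*x*y - 3*z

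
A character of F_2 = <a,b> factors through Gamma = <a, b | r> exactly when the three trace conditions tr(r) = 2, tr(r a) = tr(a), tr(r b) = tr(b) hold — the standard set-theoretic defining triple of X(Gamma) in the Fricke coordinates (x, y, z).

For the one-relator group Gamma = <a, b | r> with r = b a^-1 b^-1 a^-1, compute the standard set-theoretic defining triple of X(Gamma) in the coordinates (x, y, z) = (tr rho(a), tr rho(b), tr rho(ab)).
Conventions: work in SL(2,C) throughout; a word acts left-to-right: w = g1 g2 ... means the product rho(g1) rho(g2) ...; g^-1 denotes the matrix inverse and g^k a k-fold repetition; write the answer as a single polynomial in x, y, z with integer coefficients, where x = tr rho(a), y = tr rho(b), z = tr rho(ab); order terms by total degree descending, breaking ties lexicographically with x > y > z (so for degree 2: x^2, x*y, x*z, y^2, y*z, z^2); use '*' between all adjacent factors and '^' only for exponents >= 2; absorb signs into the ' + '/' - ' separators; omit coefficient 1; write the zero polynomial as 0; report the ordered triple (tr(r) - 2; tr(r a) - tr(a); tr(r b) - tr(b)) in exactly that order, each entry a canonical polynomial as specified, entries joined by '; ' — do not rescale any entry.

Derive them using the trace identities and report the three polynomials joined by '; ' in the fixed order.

and tr(a^-1) = tr(a) = x
and tr(b a b) = tr(b) * tr(a b) - tr(a)  (reduce the b square) = y*z - x
next, tr(b a b a) = tr(b a) * tr(b a) - tr(1)  (split on b) = z^2 - 2
next, tr(a^-1 b a b) = tr(b a b) * tr(a) - tr(b a b a)  (eliminate a^-1) = x*y*z - x^2 - z^2 + 2
next, tr(b^-1 a^-1 b a) = tr(a^-1 b a) * tr(b) - tr(a^-1 b a b)  (eliminate b^-1) = -x*y*z + x^2 + y^2 + z^2 - 2
and tr(b a^-1 b^-1 a^-1) = tr(b^-1 a^-1 b) * tr(a) - tr(b^-1 a^-1 b a)  (eliminate a^-1) = x*y*z - y^2 - z^2 + 2
next, tr(b a^-1) = tr(b) * tr(a) - tr(b a) = x*y - z
tr(b^2) = tr(b) * tr(b) - tr(1) = y^2 - 2
tr(a b^2 a) = tr(a) * tr(b^2 a) - tr(b^2) = x*y*z - x^2 - y^2 + 2
and tr(a b a) = tr(a) * tr(b a) - tr(b) = x*z - y
tr(a b^2 a b) = tr(b) * tr(a b a b) - tr(a b a) = y*z^2 - x*z - y
and tr(b^-1 a b^2 a) = tr(a b^2 a) * tr(b) - tr(a b^2 a b) = x*y^2*z - x^2*y - y^3 - y*z^2 + x*z + 3*y
tr(b^2 a^-1 b^-1 a) = tr(b^-1 a b^2) * tr(a) - tr(b^-1 a b^2 a) = -x*y^2*z + x^2*y + y^3 + y*z^2 - 3*y
and tr(b a^-1 b^-1 a^-1 b) = tr(b^2 a^-1 b^-1) * tr(a) - tr(b^2 a^-1 b^-1 a) = x*y^2*z - y^3 - y*z^2 - x*z + 3*y
assemble the triple (tr(r) - 2; tr(r a) - x; tr(r b) - y)

x*y*z - y^2 - z^2; 0; x*y^2*z - y^3 - y*z^2 - x*z + 2*y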